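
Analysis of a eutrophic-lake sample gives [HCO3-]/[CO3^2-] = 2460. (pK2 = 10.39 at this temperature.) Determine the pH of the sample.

pH = 7.00

From K2 = [H⁺][CO3^2-]/[HCO3-]:  pH = pK2 − log₁₀([HCO3-]/[CO3^2-])
log₁₀(2460) = +3.391
pH = 10.39 − (+3.391) = 7.00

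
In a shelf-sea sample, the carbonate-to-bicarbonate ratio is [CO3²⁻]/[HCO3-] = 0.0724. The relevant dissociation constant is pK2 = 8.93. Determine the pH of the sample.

pH = 7.79

From K2 = [H⁺][CO3²⁻]/[HCO3-]:  pH = pK2 + log₁₀([CO3²⁻]/[HCO3-])
log₁₀(0.0724) = -1.140
pH = 8.93 + (-1.140) = 7.79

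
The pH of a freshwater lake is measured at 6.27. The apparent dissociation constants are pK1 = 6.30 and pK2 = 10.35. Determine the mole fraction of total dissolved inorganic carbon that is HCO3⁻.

α₁ = 1 / (1 + [H⁺]/K1 + K2/[H⁺]) = 1 / (1 + 10^+0.03 + 10^-4.08)
   = 1 / (1 + 1.0715 + 8.3176×10^-5) = 1/2.0716 = 0.4827

α₁ = 0.483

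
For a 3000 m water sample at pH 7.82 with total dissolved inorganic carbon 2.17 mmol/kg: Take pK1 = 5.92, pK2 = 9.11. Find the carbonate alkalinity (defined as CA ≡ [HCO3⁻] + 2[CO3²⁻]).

CA = [HCO3⁻] + 2[CO3²⁻] = (α₁ + 2α₂)·DIC
At pH 7.82: [H⁺]/K1 = 10^-1.90 = 0.012589, K2/[H⁺] = 10^-1.29 = 0.051286
α₁ = 1/(1 + 0.012589 + 0.051286) = 1/1.0639 = 0.9400; α₂ = α₁·K2/[H⁺] = 0.04821
α₁ + 2α₂ = 1.0364
CA = 1.0364 × 2.17 = 2.25 mmol/kg

CA = 2.25 mmol/kg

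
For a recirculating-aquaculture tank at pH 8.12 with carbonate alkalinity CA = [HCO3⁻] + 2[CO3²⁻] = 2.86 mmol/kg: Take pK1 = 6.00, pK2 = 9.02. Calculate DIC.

DIC = 2.59 mmol/kg

CA = [HCO3⁻] + 2[CO3²⁻] = (α₁ + 2α₂)·DIC
At pH 8.12: [H⁺]/K1 = 10^-2.12 = 0.0075858, K2/[H⁺] = 10^-0.90 = 0.12589
α₁ = 1/(1 + 0.0075858 + 0.12589) = 1/1.1335 = 0.8822; α₂ = α₁·K2/[H⁺] = 0.1111
α₁ + 2α₂ = 1.1044
DIC = CA / (α₁ + 2α₂) = 2.86 / 1.1044 = 2.59 mmol/kg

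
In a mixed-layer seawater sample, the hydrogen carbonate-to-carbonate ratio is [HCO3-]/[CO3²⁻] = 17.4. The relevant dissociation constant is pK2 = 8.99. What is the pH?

pH = 7.75

From K2 = [H⁺][CO3²⁻]/[HCO3-]:  pH = pK2 − log₁₀([HCO3-]/[CO3²⁻])
log₁₀(17.4) = +1.241
pH = 8.99 − (+1.241) = 7.75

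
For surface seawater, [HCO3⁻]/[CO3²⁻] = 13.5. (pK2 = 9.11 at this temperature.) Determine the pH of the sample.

pH = 7.98

From K2 = [H⁺][CO3²⁻]/[HCO3⁻]:  pH = pK2 − log₁₀([HCO3⁻]/[CO3²⁻])
log₁₀(13.5) = +1.130
pH = 9.11 − (+1.130) = 7.98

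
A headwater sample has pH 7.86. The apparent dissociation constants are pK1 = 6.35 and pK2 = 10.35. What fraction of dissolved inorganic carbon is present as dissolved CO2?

α₀ = 0.0299

α₀ = 1 / (1 + K1/[H⁺] + K1K2/[H⁺]²) = 1 / (1 + 10^+1.51 + 10^-0.98)
   = 1 / (1 + 32.359 + 0.10471) = 1/33.464 = 0.02988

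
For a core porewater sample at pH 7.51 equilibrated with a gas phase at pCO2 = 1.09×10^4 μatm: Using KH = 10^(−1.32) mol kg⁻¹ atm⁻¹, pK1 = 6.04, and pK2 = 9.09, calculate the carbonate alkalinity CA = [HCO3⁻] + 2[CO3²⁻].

[CO2*] = KH · pCO2 = 10^(−1.32) × 1.09×10^4×10^-6 = 5.217×10^-4 mol/kg
α₀ = 1/(1 + K1/[H⁺] + K1K2/[H⁺]²) = 1/(1 + 10^+1.47 + 10^-0.11) = 0.03196
DIC = [CO2*]/α₀ = 5.217×10^-4 / 0.03196 = 16.32 mmol/kg
CA = (α₁ + 2α₂)·DIC = (0.9432 + 2×0.02481) × 16.32 = 16.2 mmol/kg

CA = 16.2 mmol/kg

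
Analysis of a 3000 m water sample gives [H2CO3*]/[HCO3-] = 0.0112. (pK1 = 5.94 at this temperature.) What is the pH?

pH = 7.89

From K1 = [H⁺][HCO3-]/[H2CO3*]:  pH = pK1 − log₁₀([H2CO3*]/[HCO3-])
log₁₀(0.0112) = -1.951
pH = 5.94 − (-1.951) = 7.89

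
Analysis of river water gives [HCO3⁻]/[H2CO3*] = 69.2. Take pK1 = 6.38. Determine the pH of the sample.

pH = 8.22

From K1 = [H⁺][HCO3⁻]/[H2CO3*]:  pH = pK1 + log₁₀([HCO3⁻]/[H2CO3*])
log₁₀(69.2) = +1.840
pH = 6.38 + (+1.840) = 8.22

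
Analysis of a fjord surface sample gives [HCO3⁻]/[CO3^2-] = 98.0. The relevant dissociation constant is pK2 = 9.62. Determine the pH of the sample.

pH = 7.63

From K2 = [H⁺][CO3^2-]/[HCO3⁻]:  pH = pK2 − log₁₀([HCO3⁻]/[CO3^2-])
log₁₀(98.0) = +1.991
pH = 9.62 − (+1.991) = 7.63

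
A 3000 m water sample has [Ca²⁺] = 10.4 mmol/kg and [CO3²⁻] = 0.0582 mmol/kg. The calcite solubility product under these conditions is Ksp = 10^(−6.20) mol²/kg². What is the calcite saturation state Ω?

Ksp = 10^(−6.20) = 6.310×10^-7
Ω = [Ca²⁺][CO3²⁻]/Ksp = (10.4×10^-3)(0.0582×10^-3) / 6.310×10^-7 = 0.959

Ω = 0.959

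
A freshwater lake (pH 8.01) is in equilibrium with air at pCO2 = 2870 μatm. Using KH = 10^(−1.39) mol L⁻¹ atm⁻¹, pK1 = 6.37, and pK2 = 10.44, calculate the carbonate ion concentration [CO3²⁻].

[CO3²⁻] = 19.0 μmol/L

[CO2*] = KH · pCO2 = 10^(−1.39) × 2870×10^-6 = 1.169×10^-4 mol/L
α₀ = 1/(1 + K1/[H⁺] + K1K2/[H⁺]²) = 1/(1 + 10^+1.64 + 10^-0.79) = 0.02231
DIC = [CO2*]/α₀ = 1.169×10^-4 / 0.02231 = 5.240 mmol/L
[CO3²⁻] = α₂·DIC; α₂ = 0.003619, so [CO3²⁻] = 0.003619 × 5.240 = 0.0190 mmol/L = 19.0 μmol/L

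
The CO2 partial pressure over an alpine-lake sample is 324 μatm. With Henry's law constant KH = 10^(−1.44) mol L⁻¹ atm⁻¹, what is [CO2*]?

KH = 10^(−1.44) = 3.631×10^-2 mol L⁻¹ atm⁻¹
[CO2*] = KH · pCO2 = 3.631×10^-2 × 324×10^-6 atm = 1.18×10^-5 mol/L

[CO2*] = 11.8 μmol/L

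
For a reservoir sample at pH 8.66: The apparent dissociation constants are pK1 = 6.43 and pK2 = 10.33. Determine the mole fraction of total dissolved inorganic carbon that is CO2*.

α₀ = 0.00573

α₀ = 1 / (1 + K1/[H⁺] + K1K2/[H⁺]²) = 1 / (1 + 10^+2.23 + 10^+0.56)
   = 1 / (1 + 169.82 + 3.6308) = 1/174.46 = 0.005732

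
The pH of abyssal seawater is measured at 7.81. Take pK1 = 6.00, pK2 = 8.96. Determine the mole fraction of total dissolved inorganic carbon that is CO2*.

α₀ = 1 / (1 + K1/[H⁺] + K1K2/[H⁺]²) = 1 / (1 + 10^+1.81 + 10^+0.66)
   = 1 / (1 + 64.565 + 4.5709) = 1/70.136 = 0.01426

α₀ = 0.0143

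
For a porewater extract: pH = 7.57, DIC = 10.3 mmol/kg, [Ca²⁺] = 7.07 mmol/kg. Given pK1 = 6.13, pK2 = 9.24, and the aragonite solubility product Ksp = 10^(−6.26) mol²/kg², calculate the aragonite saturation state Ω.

α₂ = 1 / (1 + [H⁺]/K2 + [H⁺]²/(K1K2)) = 1 / (1 + 10^+1.67 + 10^+0.23)
   = 1 / (1 + 46.774 + 1.6982) = 1/49.472 = 0.02021
[CO3²⁻] = α₂ × DIC = 0.02021 × 10.3 = 0.2082 mmol/kg
Ksp = 10^(−6.26) = 5.495×10^-7
Ω = [Ca²⁺][CO3²⁻]/Ksp = (7.07×10^-3)(2.082×10^-4) / 5.495×10^-7 = 2.68

Ω = 2.68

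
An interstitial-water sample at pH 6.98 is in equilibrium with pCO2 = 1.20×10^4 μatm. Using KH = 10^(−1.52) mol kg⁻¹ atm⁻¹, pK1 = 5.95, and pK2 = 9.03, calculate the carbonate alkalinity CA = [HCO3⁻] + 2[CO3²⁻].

CA = 3.95 mmol/kg

[CO2*] = KH · pCO2 = 10^(−1.52) × 1.20×10^4×10^-6 = 3.624×10^-4 mol/kg
α₀ = 1/(1 + K1/[H⁺] + K1K2/[H⁺]²) = 1/(1 + 10^+1.03 + 10^-1.02) = 0.08467
DIC = [CO2*]/α₀ = 3.624×10^-4 / 0.08467 = 4.280 mmol/kg
CA = (α₁ + 2α₂)·DIC = (0.9072 + 2×0.008086) × 4.280 = 3.95 mmol/kg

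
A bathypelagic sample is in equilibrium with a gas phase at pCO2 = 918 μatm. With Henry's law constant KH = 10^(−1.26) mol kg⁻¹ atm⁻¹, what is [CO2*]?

[CO2*] = 50.4 μmol/kg

KH = 10^(−1.26) = 5.495×10^-2 mol kg⁻¹ atm⁻¹
[CO2*] = KH · pCO2 = 5.495×10^-2 × 918×10^-6 atm = 5.04×10^-5 mol/kg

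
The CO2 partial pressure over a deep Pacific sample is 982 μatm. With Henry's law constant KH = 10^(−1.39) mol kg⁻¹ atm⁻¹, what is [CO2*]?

[CO2*] = 40.0 μmol/kg

KH = 10^(−1.39) = 4.074×10^-2 mol kg⁻¹ atm⁻¹
[CO2*] = KH · pCO2 = 4.074×10^-2 × 982×10^-6 atm = 4.00×10^-5 mol/kg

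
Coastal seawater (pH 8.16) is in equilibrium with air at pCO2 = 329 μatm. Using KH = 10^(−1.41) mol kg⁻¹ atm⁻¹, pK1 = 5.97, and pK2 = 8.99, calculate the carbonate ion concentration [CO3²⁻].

[CO3²⁻] = 0.293 mmol/kg

[CO2*] = KH · pCO2 = 10^(−1.41) × 329×10^-6 = 1.280×10^-5 mol/kg
α₀ = 1/(1 + K1/[H⁺] + K1K2/[H⁺]²) = 1/(1 + 10^+2.19 + 10^+1.36) = 0.005593
DIC = [CO2*]/α₀ = 1.280×10^-5 / 0.005593 = 2.288 mmol/kg
[CO3²⁻] = α₂·DIC; α₂ = 0.1281, so [CO3²⁻] = 0.1281 × 2.288 = 0.293 mmol/kg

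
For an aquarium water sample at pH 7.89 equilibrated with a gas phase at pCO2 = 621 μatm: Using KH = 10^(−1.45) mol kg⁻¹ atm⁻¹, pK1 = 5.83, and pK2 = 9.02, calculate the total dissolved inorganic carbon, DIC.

DIC = 2.74 mmol/kg

[CO2*] = KH · pCO2 = 10^(−1.45) × 621×10^-6 = 2.203×10^-5 mol/kg
α₀ = 1/(1 + K1/[H⁺] + K1K2/[H⁺]²) = 1/(1 + 10^+2.06 + 10^+0.93) = 0.008043
DIC = [CO2*]/α₀ = 2.203×10^-5 / 0.008043 = 2.74 mmol/kg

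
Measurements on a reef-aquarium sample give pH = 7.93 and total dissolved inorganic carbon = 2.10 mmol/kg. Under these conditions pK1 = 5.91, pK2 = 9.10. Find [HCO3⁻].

α₁ = 1 / (1 + [H⁺]/K1 + K2/[H⁺]) = 1 / (1 + 10^-2.02 + 10^-1.17)
   = 1 / (1 + 0.0095499 + 0.067608) = 1/1.0772 = 0.9284
[HCO3⁻] = α₁ × DIC = 0.9284 × 2.10 = 1.95 mmol/kg

[HCO3⁻] = 1.95 mmol/kg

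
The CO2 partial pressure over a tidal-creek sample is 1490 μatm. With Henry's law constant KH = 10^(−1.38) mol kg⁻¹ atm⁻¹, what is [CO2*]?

KH = 10^(−1.38) = 4.169×10^-2 mol kg⁻¹ atm⁻¹
[CO2*] = KH · pCO2 = 4.169×10^-2 × 1490×10^-6 atm = 6.21×10^-5 mol/kg

[CO2*] = 62.1 μmol/kg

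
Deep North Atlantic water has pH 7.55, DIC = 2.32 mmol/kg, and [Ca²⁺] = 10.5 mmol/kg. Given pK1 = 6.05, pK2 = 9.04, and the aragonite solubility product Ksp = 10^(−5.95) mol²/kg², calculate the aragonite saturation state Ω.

α₂ = 1 / (1 + [H⁺]/K2 + [H⁺]²/(K1K2)) = 1 / (1 + 10^+1.49 + 10^-0.01)
   = 1 / (1 + 30.903 + 0.97724) = 1/32.880 = 0.03041
[CO3²⁻] = α₂ × DIC = 0.03041 × 2.32 = 0.07056 mmol/kg
Ksp = 10^(−5.95) = 1.122×10^-6
Ω = [Ca²⁺][CO3²⁻]/Ksp = (10.5×10^-3)(7.056×10^-5) / 1.122×10^-6 = 0.660

Ω = 0.660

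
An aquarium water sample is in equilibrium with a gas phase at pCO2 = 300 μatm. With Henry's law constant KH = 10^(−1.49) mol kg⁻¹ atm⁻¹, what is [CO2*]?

[CO2*] = 9.71 μmol/kg

KH = 10^(−1.49) = 3.236×10^-2 mol kg⁻¹ atm⁻¹
[CO2*] = KH · pCO2 = 3.236×10^-2 × 300×10^-6 atm = 9.71×10^-6 mol/kg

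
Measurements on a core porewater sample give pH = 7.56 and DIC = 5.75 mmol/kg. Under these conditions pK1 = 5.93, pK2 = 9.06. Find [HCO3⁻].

α₁ = 1 / (1 + [H⁺]/K1 + K2/[H⁺]) = 1 / (1 + 10^-1.63 + 10^-1.50)
   = 1 / (1 + 0.023442 + 0.031623) = 1/1.0551 = 0.9478
[HCO3⁻] = α₁ × DIC = 0.9478 × 5.75 = 5.45 mmol/kg

[HCO3⁻] = 5.45 mmol/kg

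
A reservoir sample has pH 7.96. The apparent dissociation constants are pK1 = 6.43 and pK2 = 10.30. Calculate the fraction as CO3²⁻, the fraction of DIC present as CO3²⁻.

α₂ = 0.00442

α₂ = 1 / (1 + [H⁺]/K2 + [H⁺]²/(K1K2)) = 1 / (1 + 10^+2.34 + 10^+0.81)
   = 1 / (1 + 218.78 + 6.4565) = 1/226.23 = 0.004420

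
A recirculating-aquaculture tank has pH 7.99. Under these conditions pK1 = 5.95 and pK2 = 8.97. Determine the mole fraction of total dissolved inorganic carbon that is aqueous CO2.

α₀ = 0.00819

α₀ = 1 / (1 + K1/[H⁺] + K1K2/[H⁺]²) = 1 / (1 + 10^+2.04 + 10^+1.06)
   = 1 / (1 + 109.65 + 11.482) = 1/122.13 = 0.008188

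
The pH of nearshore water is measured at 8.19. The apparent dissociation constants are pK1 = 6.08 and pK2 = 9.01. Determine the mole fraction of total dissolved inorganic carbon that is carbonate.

α₂ = 0.131

α₂ = 1 / (1 + [H⁺]/K2 + [H⁺]²/(K1K2)) = 1 / (1 + 10^+0.82 + 10^-1.29)
   = 1 / (1 + 6.6069 + 0.051286) = 1/7.6582 = 0.1306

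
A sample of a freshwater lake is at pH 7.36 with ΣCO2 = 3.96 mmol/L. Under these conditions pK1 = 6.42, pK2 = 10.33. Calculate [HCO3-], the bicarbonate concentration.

[HCO3⁻] = 3.55 mmol/L

α₁ = 1 / (1 + [H⁺]/K1 + K2/[H⁺]) = 1 / (1 + 10^-0.94 + 10^-2.97)
   = 1 / (1 + 0.11482 + 0.0010715) = 1/1.1159 = 0.8961
[HCO3⁻] = α₁ × DIC = 0.8961 × 3.96 = 3.55 mmol/L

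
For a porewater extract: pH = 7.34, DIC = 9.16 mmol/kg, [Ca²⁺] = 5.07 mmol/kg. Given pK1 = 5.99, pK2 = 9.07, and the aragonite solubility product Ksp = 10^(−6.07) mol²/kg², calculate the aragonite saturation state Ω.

Ω = 0.956

α₂ = 1 / (1 + [H⁺]/K2 + [H⁺]²/(K1K2)) = 1 / (1 + 10^+1.73 + 10^+0.38)
   = 1 / (1 + 53.703 + 2.3988) = 1/57.102 = 0.01751
[CO3²⁻] = α₂ × DIC = 0.01751 × 9.16 = 0.1604 mmol/kg
Ksp = 10^(−6.07) = 8.511×10^-7
Ω = [Ca²⁺][CO3²⁻]/Ksp = (5.07×10^-3)(1.604×10^-4) / 8.511×10^-7 = 0.956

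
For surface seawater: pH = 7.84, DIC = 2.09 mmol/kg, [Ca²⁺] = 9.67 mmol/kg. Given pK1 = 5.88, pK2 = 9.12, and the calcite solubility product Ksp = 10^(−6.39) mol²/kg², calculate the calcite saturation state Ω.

α₂ = 1 / (1 + [H⁺]/K2 + [H⁺]²/(K1K2)) = 1 / (1 + 10^+1.28 + 10^-0.68)
   = 1 / (1 + 19.055 + 0.20893) = 1/20.264 = 0.04935
[CO3²⁻] = α₂ × DIC = 0.04935 × 2.09 = 0.1031 mmol/kg
Ksp = 10^(−6.39) = 4.074×10^-7
Ω = [Ca²⁺][CO3²⁻]/Ksp = (9.67×10^-3)(1.031×10^-4) / 4.074×10^-7 = 2.45

Ω = 2.45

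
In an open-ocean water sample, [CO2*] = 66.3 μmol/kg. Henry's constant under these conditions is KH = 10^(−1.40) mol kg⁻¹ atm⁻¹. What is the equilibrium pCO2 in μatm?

pCO2 = 1670 μatm

KH = 10^(−1.40) = 3.981×10^-2 mol kg⁻¹ atm⁻¹
pCO2 = [CO2*]/KH = 66.3×10^-6 / 3.981×10^-2 = 1.67×10^-3 atm = 1670 μatm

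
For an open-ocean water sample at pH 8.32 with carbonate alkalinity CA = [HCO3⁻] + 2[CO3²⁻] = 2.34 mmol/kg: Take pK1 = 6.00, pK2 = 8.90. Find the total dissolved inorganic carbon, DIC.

DIC = 1.94 mmol/kg

CA = [HCO3⁻] + 2[CO3²⁻] = (α₁ + 2α₂)·DIC
At pH 8.32: [H⁺]/K1 = 10^-2.32 = 0.0047863, K2/[H⁺] = 10^-0.58 = 0.26303
α₁ = 1/(1 + 0.0047863 + 0.26303) = 1/1.2678 = 0.7888; α₂ = α₁·K2/[H⁺] = 0.2075
α₁ + 2α₂ = 1.2037
DIC = CA / (α₁ + 2α₂) = 2.34 / 1.2037 = 1.94 mmol/kg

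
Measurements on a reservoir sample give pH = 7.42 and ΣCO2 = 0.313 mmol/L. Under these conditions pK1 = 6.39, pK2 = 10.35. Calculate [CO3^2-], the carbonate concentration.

[CO3²⁻] = 0.336 μmol/L

α₂ = 1 / (1 + [H⁺]/K2 + [H⁺]²/(K1K2)) = 1 / (1 + 10^+2.93 + 10^+1.90)
   = 1 / (1 + 851.14 + 79.433) = 1/931.57 = 0.001073
[CO3²⁻] = α₂ × DIC = 0.001073 × 0.313 = 0.000336 mmol/L = 0.336 μmol/L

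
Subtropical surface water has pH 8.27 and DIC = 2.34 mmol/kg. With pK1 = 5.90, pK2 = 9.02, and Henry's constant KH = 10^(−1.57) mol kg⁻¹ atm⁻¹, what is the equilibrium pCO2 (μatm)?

pCO2 = 314 μatm

α₀ = 1 / (1 + K1/[H⁺] + K1K2/[H⁺]²) = 1 / (1 + 10^+2.37 + 10^+1.62)
   = 1 / (1 + 234.42 + 41.687) = 1/277.11 = 0.003609
[CO2*] = α₀ × DIC = 0.003609 × 2.34 = 0.008444 mmol/kg = 8.444 μmol/kg
pCO2 = [CO2*]/KH = 8.444×10^-6 / 2.692×10^-2 = 314 μatm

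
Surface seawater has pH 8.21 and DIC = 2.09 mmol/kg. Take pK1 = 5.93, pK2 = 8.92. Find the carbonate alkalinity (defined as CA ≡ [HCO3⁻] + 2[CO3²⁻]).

CA = [HCO3⁻] + 2[CO3²⁻] = (α₁ + 2α₂)·DIC
At pH 8.21: [H⁺]/K1 = 10^-2.28 = 0.0052481, K2/[H⁺] = 10^-0.71 = 0.19498
α₁ = 1/(1 + 0.0052481 + 0.19498) = 1/1.2002 = 0.8332; α₂ = α₁·K2/[H⁺] = 0.1625
α₁ + 2α₂ = 1.1581
CA = 1.1581 × 2.09 = 2.42 mmol/kg

CA = 2.42 mmol/kg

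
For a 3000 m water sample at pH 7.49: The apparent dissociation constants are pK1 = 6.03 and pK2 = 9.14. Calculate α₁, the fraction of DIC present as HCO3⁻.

α₁ = 0.946

α₁ = 1 / (1 + [H⁺]/K1 + K2/[H⁺]) = 1 / (1 + 10^-1.46 + 10^-1.65)
   = 1 / (1 + 0.034674 + 0.022387) = 1/1.0571 = 0.9460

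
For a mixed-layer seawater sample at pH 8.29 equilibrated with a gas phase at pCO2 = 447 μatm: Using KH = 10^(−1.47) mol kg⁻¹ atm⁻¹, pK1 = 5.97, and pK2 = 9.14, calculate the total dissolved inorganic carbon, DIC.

DIC = 3.63 mmol/kg

[CO2*] = KH · pCO2 = 10^(−1.47) × 447×10^-6 = 1.515×10^-5 mol/kg
α₀ = 1/(1 + K1/[H⁺] + K1K2/[H⁺]²) = 1/(1 + 10^+2.32 + 10^+1.47) = 0.004176
DIC = [CO2*]/α₀ = 1.515×10^-5 / 0.004176 = 3.63 mmol/kg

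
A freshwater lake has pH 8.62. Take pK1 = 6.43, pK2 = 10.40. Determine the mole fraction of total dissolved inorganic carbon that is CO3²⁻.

α₂ = 0.0162

α₂ = 1 / (1 + [H⁺]/K2 + [H⁺]²/(K1K2)) = 1 / (1 + 10^+1.78 + 10^-0.41)
   = 1 / (1 + 60.256 + 0.38905) = 1/61.645 = 0.01622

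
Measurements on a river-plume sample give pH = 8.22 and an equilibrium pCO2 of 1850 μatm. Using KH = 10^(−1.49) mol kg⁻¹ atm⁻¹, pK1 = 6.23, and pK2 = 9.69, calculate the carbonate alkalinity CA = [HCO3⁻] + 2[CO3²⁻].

CA = 6.25 mmol/kg

[CO2*] = KH · pCO2 = 10^(−1.49) × 1850×10^-6 = 5.986×10^-5 mol/kg
α₀ = 1/(1 + K1/[H⁺] + K1K2/[H⁺]²) = 1/(1 + 10^+1.99 + 10^+0.52) = 0.009801
DIC = [CO2*]/α₀ = 5.986×10^-5 / 0.009801 = 6.108 mmol/kg
CA = (α₁ + 2α₂)·DIC = (0.9577 + 2×0.03245) × 6.108 = 6.25 mmol/kg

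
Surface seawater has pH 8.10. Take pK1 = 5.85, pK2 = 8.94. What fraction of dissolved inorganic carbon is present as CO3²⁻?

α₂ = 0.126

α₂ = 1 / (1 + [H⁺]/K2 + [H⁺]²/(K1K2)) = 1 / (1 + 10^+0.84 + 10^-1.41)
   = 1 / (1 + 6.9183 + 0.038905) = 1/7.9572 = 0.1257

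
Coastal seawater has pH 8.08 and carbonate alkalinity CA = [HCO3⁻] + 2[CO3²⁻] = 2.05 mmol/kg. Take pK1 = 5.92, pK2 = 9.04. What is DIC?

CA = [HCO3⁻] + 2[CO3²⁻] = (α₁ + 2α₂)·DIC
At pH 8.08: [H⁺]/K1 = 10^-2.16 = 0.0069183, K2/[H⁺] = 10^-0.96 = 0.10965
α₁ = 1/(1 + 0.0069183 + 0.10965) = 1/1.1166 = 0.8956; α₂ = α₁·K2/[H⁺] = 0.09820
α₁ + 2α₂ = 1.0920
DIC = CA / (α₁ + 2α₂) = 2.05 / 1.0920 = 1.88 mmol/kg

DIC = 1.88 mmol/kg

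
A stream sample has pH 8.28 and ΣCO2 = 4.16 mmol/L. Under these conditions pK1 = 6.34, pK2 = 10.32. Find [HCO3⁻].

α₁ = 1 / (1 + [H⁺]/K1 + K2/[H⁺]) = 1 / (1 + 10^-1.94 + 10^-2.04)
   = 1 / (1 + 0.011482 + 0.0091201) = 1/1.0206 = 0.9798
[HCO3⁻] = α₁ × DIC = 0.9798 × 4.16 = 4.08 mmol/L

[HCO3⁻] = 4.08 mmol/L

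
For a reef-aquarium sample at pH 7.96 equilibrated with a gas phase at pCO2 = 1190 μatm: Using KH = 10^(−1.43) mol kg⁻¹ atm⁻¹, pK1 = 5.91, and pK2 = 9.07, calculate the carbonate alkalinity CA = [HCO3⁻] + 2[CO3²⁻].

[CO2*] = KH · pCO2 = 10^(−1.43) × 1190×10^-6 = 4.421×10^-5 mol/kg
α₀ = 1/(1 + K1/[H⁺] + K1K2/[H⁺]²) = 1/(1 + 10^+2.05 + 10^+0.94) = 0.008203
DIC = [CO2*]/α₀ = 4.421×10^-5 / 0.008203 = 5.390 mmol/kg
CA = (α₁ + 2α₂)·DIC = (0.9204 + 2×0.07144) × 5.390 = 5.73 mmol/kg

CA = 5.73 mmol/kg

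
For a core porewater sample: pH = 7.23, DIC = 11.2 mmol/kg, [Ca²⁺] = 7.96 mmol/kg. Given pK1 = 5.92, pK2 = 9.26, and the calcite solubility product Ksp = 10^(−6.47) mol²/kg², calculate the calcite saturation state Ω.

α₂ = 1 / (1 + [H⁺]/K2 + [H⁺]²/(K1K2)) = 1 / (1 + 10^+2.03 + 10^+0.72)
   = 1 / (1 + 107.15 + 5.2481) = 1/113.40 = 0.008818
[CO3²⁻] = α₂ × DIC = 0.008818 × 11.2 = 0.09877 mmol/kg
Ksp = 10^(−6.47) = 3.388×10^-7
Ω = [Ca²⁺][CO3²⁻]/Ksp = (7.96×10^-3)(9.877×10^-5) / 3.388×10^-7 = 2.32

Ω = 2.32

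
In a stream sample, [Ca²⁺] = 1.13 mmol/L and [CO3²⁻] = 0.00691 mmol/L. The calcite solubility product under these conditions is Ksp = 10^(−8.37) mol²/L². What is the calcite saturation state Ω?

Ω = 1.83

Ksp = 10^(−8.37) = 4.266×10^-9
Ω = [Ca²⁺][CO3²⁻]/Ksp = (1.13×10^-3)(0.00691×10^-3) / 4.266×10^-9 = 1.83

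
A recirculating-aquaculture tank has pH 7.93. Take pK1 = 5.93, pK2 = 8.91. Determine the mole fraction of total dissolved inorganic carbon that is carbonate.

α₂ = 1 / (1 + [H⁺]/K2 + [H⁺]²/(K1K2)) = 1 / (1 + 10^+0.98 + 10^-1.02)
   = 1 / (1 + 9.5499 + 0.095499) = 1/10.645 = 0.09394

α₂ = 0.0939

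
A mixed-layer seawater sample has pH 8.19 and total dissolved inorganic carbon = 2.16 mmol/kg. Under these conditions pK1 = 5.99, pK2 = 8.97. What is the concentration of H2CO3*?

[CO2*] = 11.6 μmol/kg

α₀ = 1 / (1 + K1/[H⁺] + K1K2/[H⁺]²) = 1 / (1 + 10^+2.20 + 10^+1.42)
   = 1 / (1 + 158.49 + 26.303) = 1/185.79 = 0.005382
[CO2*] = α₀ × DIC = 0.005382 × 2.16 = 0.0116 mmol/kg = 11.6 μmol/kg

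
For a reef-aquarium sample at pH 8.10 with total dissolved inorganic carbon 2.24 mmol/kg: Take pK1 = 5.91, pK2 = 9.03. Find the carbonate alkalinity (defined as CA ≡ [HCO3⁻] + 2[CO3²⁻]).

CA = [HCO3⁻] + 2[CO3²⁻] = (α₁ + 2α₂)·DIC
At pH 8.10: [H⁺]/K1 = 10^-2.19 = 0.0064565, K2/[H⁺] = 10^-0.93 = 0.11749
α₁ = 1/(1 + 0.0064565 + 0.11749) = 1/1.1239 = 0.8897; α₂ = α₁·K2/[H⁺] = 0.1045
α₁ + 2α₂ = 1.0988
CA = 1.0988 × 2.24 = 2.46 mmol/kg

CA = 2.46 mmol/kg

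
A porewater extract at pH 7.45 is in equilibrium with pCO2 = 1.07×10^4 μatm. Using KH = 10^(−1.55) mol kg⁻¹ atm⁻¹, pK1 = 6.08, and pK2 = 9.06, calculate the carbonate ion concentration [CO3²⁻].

[CO2*] = KH · pCO2 = 10^(−1.55) × 1.07×10^4×10^-6 = 3.016×10^-4 mol/kg
α₀ = 1/(1 + K1/[H⁺] + K1K2/[H⁺]²) = 1/(1 + 10^+1.37 + 10^-0.24) = 0.03997
DIC = [CO2*]/α₀ = 3.016×10^-4 / 0.03997 = 7.545 mmol/kg
[CO3²⁻] = α₂·DIC; α₂ = 0.02300, so [CO3²⁻] = 0.02300 × 7.545 = 0.174 mmol/kg

[CO3²⁻] = 0.174 mmol/kg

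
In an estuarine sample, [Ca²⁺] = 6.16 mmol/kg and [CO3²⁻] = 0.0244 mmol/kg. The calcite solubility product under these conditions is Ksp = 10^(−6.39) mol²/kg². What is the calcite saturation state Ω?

Ω = 0.369

Ksp = 10^(−6.39) = 4.074×10^-7
Ω = [Ca²⁺][CO3²⁻]/Ksp = (6.16×10^-3)(0.0244×10^-3) / 4.074×10^-7 = 0.369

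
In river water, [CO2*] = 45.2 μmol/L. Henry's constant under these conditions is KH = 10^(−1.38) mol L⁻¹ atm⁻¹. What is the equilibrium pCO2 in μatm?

pCO2 = 1080 μatm

KH = 10^(−1.38) = 4.169×10^-2 mol L⁻¹ atm⁻¹
pCO2 = [CO2*]/KH = 45.2×10^-6 / 4.169×10^-2 = 1.08×10^-3 atm = 1080 μatm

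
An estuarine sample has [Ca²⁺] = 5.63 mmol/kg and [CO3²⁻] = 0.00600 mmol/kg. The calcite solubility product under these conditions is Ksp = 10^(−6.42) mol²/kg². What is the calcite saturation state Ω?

Ksp = 10^(−6.42) = 3.802×10^-7
Ω = [Ca²⁺][CO3²⁻]/Ksp = (5.63×10^-3)(0.00600×10^-3) / 3.802×10^-7 = 0.0889

Ω = 0.0889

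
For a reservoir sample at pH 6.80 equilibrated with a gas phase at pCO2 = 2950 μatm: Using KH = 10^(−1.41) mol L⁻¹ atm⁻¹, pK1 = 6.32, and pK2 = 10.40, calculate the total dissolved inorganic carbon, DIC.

[CO2*] = KH · pCO2 = 10^(−1.41) × 2950×10^-6 = 1.148×10^-4 mol/L
α₀ = 1/(1 + K1/[H⁺] + K1K2/[H⁺]²) = 1/(1 + 10^+0.48 + 10^-3.12) = 0.2487
DIC = [CO2*]/α₀ = 1.148×10^-4 / 0.2487 = 0.461 mmol/L

DIC = 0.461 mmol/L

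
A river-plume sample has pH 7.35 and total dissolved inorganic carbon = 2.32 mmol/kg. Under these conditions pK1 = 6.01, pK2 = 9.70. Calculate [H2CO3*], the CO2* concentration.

α₀ = 1 / (1 + K1/[H⁺] + K1K2/[H⁺]²) = 1 / (1 + 10^+1.34 + 10^-1.01)
   = 1 / (1 + 21.878 + 0.097724) = 1/22.975 = 0.04352
[CO2*] = α₀ × DIC = 0.04352 × 2.32 = 0.101 mmol/kg

[CO2*] = 0.101 mmol/kg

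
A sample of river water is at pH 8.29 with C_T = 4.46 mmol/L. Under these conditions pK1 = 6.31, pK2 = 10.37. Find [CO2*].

[CO2*] = 0.0458 mmol/L

α₀ = 1 / (1 + K1/[H⁺] + K1K2/[H⁺]²) = 1 / (1 + 10^+1.98 + 10^-0.10)
   = 1 / (1 + 95.499 + 0.79433) = 1/97.294 = 0.01028
[CO2*] = α₀ × DIC = 0.01028 × 4.46 = 0.0458 mmol/L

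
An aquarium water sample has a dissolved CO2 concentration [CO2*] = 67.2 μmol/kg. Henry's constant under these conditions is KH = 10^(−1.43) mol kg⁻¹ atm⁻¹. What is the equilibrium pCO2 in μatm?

KH = 10^(−1.43) = 3.715×10^-2 mol kg⁻¹ atm⁻¹
pCO2 = [CO2*]/KH = 67.2×10^-6 / 3.715×10^-2 = 1.81×10^-3 atm = 1810 μatm

pCO2 = 1810 μatm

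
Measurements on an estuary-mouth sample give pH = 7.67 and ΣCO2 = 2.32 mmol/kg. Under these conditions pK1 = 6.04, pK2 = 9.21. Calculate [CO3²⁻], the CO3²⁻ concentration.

α₂ = 1 / (1 + [H⁺]/K2 + [H⁺]²/(K1K2)) = 1 / (1 + 10^+1.54 + 10^-0.09)
   = 1 / (1 + 34.674 + 0.81283) = 1/36.487 = 0.02741
[CO3²⁻] = α₂ × DIC = 0.02741 × 2.32 = 0.0636 mmol/kg

[CO3²⁻] = 0.0636 mmol/kg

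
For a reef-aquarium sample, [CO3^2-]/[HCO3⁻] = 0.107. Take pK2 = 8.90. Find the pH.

From K2 = [H⁺][CO3^2-]/[HCO3⁻]:  pH = pK2 + log₁₀([CO3^2-]/[HCO3⁻])
log₁₀(0.107) = -0.971
pH = 8.90 + (-0.971) = 7.93

pH = 7.93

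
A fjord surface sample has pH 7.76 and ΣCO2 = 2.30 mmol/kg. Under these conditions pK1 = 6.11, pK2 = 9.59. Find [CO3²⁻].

α₂ = 1 / (1 + [H⁺]/K2 + [H⁺]²/(K1K2)) = 1 / (1 + 10^+1.83 + 10^+0.18)
   = 1 / (1 + 67.608 + 1.5136) = 1/70.122 = 0.01426
[CO3²⁻] = α₂ × DIC = 0.01426 × 2.30 = 0.0328 mmol/kg

[CO3²⁻] = 0.0328 mmol/kg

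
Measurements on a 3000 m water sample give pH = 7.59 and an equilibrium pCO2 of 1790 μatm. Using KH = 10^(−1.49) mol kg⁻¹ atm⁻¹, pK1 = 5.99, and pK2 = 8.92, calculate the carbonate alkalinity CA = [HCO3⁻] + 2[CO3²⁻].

[CO2*] = KH · pCO2 = 10^(−1.49) × 1790×10^-6 = 5.792×10^-5 mol/kg
α₀ = 1/(1 + K1/[H⁺] + K1K2/[H⁺]²) = 1/(1 + 10^+1.60 + 10^+0.27) = 0.02343
DIC = [CO2*]/α₀ = 5.792×10^-5 / 0.02343 = 2.472 mmol/kg
CA = (α₁ + 2α₂)·DIC = (0.9329 + 2×0.04364) × 2.472 = 2.52 mmol/kg

CA = 2.52 mmol/kg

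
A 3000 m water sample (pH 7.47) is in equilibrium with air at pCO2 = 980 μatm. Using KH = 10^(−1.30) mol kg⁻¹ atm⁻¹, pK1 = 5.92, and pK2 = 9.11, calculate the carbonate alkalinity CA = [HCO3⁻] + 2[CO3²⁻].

CA = 1.82 mmol/kg

[CO2*] = KH · pCO2 = 10^(−1.30) × 980×10^-6 = 4.912×10^-5 mol/kg
α₀ = 1/(1 + K1/[H⁺] + K1K2/[H⁺]²) = 1/(1 + 10^+1.55 + 10^-0.09) = 0.02681
DIC = [CO2*]/α₀ = 4.912×10^-5 / 0.02681 = 1.832 mmol/kg
CA = (α₁ + 2α₂)·DIC = (0.9514 + 2×0.02180) × 1.832 = 1.82 mmol/kg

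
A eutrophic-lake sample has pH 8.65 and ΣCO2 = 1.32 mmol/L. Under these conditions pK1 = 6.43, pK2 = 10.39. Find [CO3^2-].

α₂ = 1 / (1 + [H⁺]/K2 + [H⁺]²/(K1K2)) = 1 / (1 + 10^+1.74 + 10^-0.48)
   = 1 / (1 + 54.954 + 0.33113) = 1/56.285 = 0.01777
[CO3²⁻] = α₂ × DIC = 0.01777 × 1.32 = 0.0235 mmol/L

[CO3²⁻] = 0.0235 mmol/L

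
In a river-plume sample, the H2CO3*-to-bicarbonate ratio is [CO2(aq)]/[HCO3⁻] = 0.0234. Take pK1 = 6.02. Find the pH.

From K1 = [H⁺][HCO3⁻]/[CO2(aq)]:  pH = pK1 − log₁₀([CO2(aq)]/[HCO3⁻])
log₁₀(0.0234) = -1.631
pH = 6.02 − (-1.631) = 7.65

pH = 7.65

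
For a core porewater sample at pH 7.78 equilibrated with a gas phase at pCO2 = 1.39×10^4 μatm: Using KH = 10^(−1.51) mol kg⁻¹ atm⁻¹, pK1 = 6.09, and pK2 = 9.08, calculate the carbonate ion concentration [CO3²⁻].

[CO3²⁻] = 1.05 mmol/kg

[CO2*] = KH · pCO2 = 10^(−1.51) × 1.39×10^4×10^-6 = 4.296×10^-4 mol/kg
α₀ = 1/(1 + K1/[H⁺] + K1K2/[H⁺]²) = 1/(1 + 10^+1.69 + 10^+0.39) = 0.01907
DIC = [CO2*]/α₀ = 4.296×10^-4 / 0.01907 = 22.52 mmol/kg
[CO3²⁻] = α₂·DIC; α₂ = 0.04682, so [CO3²⁻] = 0.04682 × 22.52 = 1.05 mmol/kg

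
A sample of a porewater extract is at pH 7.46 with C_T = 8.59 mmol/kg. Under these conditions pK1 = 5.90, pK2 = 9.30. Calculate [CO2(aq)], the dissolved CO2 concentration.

[CO2*] = 0.227 mmol/kg

α₀ = 1 / (1 + K1/[H⁺] + K1K2/[H⁺]²) = 1 / (1 + 10^+1.56 + 10^-0.28)
   = 1 / (1 + 36.308 + 0.52481) = 1/37.833 = 0.02643
[CO2*] = α₀ × DIC = 0.02643 × 8.59 = 0.227 mmol/kg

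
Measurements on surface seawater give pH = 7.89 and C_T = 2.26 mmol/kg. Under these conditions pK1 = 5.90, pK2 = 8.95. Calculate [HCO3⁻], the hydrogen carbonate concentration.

[HCO3⁻] = 2.06 mmol/kg

α₁ = 1 / (1 + [H⁺]/K1 + K2/[H⁺]) = 1 / (1 + 10^-1.99 + 10^-1.06)
   = 1 / (1 + 0.010233 + 0.087096) = 1/1.0973 = 0.9113
[HCO3⁻] = α₁ × DIC = 0.9113 × 2.26 = 2.06 mmol/kg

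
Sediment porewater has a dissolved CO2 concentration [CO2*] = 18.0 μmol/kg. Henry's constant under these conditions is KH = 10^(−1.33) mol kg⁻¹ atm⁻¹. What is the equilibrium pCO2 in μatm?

pCO2 = 385 μatm

KH = 10^(−1.33) = 4.677×10^-2 mol kg⁻¹ atm⁻¹
pCO2 = [CO2*]/KH = 18.0×10^-6 / 4.677×10^-2 = 3.85×10^-4 atm = 385 μatm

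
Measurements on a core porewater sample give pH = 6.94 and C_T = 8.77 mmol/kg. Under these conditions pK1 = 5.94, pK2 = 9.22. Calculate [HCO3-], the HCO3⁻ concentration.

α₁ = 1 / (1 + [H⁺]/K1 + K2/[H⁺]) = 1 / (1 + 10^-1.00 + 10^-2.28)
   = 1 / (1 + 0.10000 + 0.0052481) = 1/1.1052 = 0.9048
[HCO3⁻] = α₁ × DIC = 0.9048 × 8.77 = 7.93 mmol/kg

[HCO3⁻] = 7.93 mmol/kg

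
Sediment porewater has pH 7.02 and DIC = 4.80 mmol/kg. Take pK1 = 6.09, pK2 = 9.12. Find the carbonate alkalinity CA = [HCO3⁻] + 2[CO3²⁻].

CA = [HCO3⁻] + 2[CO3²⁻] = (α₁ + 2α₂)·DIC
At pH 7.02: [H⁺]/K1 = 10^-0.93 = 0.11749, K2/[H⁺] = 10^-2.10 = 0.0079433
α₁ = 1/(1 + 0.11749 + 0.0079433) = 1/1.1254 = 0.8885; α₂ = α₁·K2/[H⁺] = 0.007058
α₁ + 2α₂ = 0.9027
CA = 0.9027 × 4.80 = 4.33 mmol/kg

CA = 4.33 mmol/kg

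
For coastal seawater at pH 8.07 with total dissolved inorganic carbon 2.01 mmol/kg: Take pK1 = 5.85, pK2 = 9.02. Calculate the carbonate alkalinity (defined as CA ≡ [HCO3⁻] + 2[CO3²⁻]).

CA = 2.20 mmol/kg

CA = [HCO3⁻] + 2[CO3²⁻] = (α₁ + 2α₂)·DIC
At pH 8.07: [H⁺]/K1 = 10^-2.22 = 0.0060256, K2/[H⁺] = 10^-0.95 = 0.11220
α₁ = 1/(1 + 0.0060256 + 0.11220) = 1/1.1182 = 0.8943; α₂ = α₁·K2/[H⁺] = 0.1003
α₁ + 2α₂ = 1.0950
CA = 1.0950 × 2.01 = 2.20 mmol/kg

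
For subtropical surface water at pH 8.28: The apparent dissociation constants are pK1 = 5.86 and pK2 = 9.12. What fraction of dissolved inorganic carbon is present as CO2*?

α₀ = 0.00331

α₀ = 1 / (1 + K1/[H⁺] + K1K2/[H⁺]²) = 1 / (1 + 10^+2.42 + 10^+1.58)
   = 1 / (1 + 263.03 + 38.019) = 1/302.05 = 0.003311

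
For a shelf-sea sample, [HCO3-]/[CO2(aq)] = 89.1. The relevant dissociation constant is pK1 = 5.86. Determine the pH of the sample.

From K1 = [H⁺][HCO3-]/[CO2(aq)]:  pH = pK1 + log₁₀([HCO3-]/[CO2(aq)])
log₁₀(89.1) = +1.950
pH = 5.86 + (+1.950) = 7.81

pH = 7.81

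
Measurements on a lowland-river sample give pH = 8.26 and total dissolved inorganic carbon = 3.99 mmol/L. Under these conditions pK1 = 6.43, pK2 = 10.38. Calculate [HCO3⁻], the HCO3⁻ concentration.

α₁ = 1 / (1 + [H⁺]/K1 + K2/[H⁺]) = 1 / (1 + 10^-1.83 + 10^-2.12)
   = 1 / (1 + 0.014791 + 0.0075858) = 1/1.0224 = 0.9781
[HCO3⁻] = α₁ × DIC = 0.9781 × 3.99 = 3.90 mmol/L

[HCO3⁻] = 3.90 mmol/L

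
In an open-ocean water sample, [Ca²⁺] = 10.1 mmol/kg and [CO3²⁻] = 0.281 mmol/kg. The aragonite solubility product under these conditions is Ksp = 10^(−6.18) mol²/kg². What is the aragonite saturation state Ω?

Ksp = 10^(−6.18) = 6.607×10^-7
Ω = [Ca²⁺][CO3²⁻]/Ksp = (10.1×10^-3)(0.281×10^-3) / 6.607×10^-7 = 4.30

Ω = 4.30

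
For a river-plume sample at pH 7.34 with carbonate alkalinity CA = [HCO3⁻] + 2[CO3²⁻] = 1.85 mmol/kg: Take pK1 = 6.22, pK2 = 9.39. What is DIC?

DIC = 1.97 mmol/kg

CA = [HCO3⁻] + 2[CO3²⁻] = (α₁ + 2α₂)·DIC
At pH 7.34: [H⁺]/K1 = 10^-1.12 = 0.075858, K2/[H⁺] = 10^-2.05 = 0.0089125
α₁ = 1/(1 + 0.075858 + 0.0089125) = 1/1.0848 = 0.9219; α₂ = α₁·K2/[H⁺] = 0.008216
α₁ + 2α₂ = 0.9383
DIC = CA / (α₁ + 2α₂) = 1.85 / 0.9383 = 1.97 mmol/kg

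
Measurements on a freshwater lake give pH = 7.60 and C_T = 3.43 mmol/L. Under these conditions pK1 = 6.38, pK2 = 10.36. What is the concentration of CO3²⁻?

α₂ = 1 / (1 + [H⁺]/K2 + [H⁺]²/(K1K2)) = 1 / (1 + 10^+2.76 + 10^+1.54)
   = 1 / (1 + 575.44 + 34.674) = 1/611.11 = 0.001636
[CO3²⁻] = α₂ × DIC = 0.001636 × 3.43 = 0.00561 mmol/L = 5.61 μmol/L

[CO3²⁻] = 5.61 μmol/L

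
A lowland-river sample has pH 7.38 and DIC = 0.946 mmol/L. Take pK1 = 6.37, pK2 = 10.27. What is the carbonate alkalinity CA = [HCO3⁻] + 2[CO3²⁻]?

CA = 0.863 mmol/L

CA = [HCO3⁻] + 2[CO3²⁻] = (α₁ + 2α₂)·DIC
At pH 7.38: [H⁺]/K1 = 10^-1.01 = 0.097724, K2/[H⁺] = 10^-2.89 = 0.0012882
α₁ = 1/(1 + 0.097724 + 0.0012882) = 1/1.0990 = 0.9099; α₂ = α₁·K2/[H⁺] = 0.001172
α₁ + 2α₂ = 0.9123
CA = 0.9123 × 0.946 = 0.863 mmol/L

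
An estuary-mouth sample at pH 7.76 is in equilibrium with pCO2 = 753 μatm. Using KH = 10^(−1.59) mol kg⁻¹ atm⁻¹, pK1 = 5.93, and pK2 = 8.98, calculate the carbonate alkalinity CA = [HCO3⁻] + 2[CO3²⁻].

CA = 1.47 mmol/kg

[CO2*] = KH · pCO2 = 10^(−1.59) × 753×10^-6 = 1.936×10^-5 mol/kg
α₀ = 1/(1 + K1/[H⁺] + K1K2/[H⁺]²) = 1/(1 + 10^+1.83 + 10^+0.61) = 0.01376
DIC = [CO2*]/α₀ = 1.936×10^-5 / 0.01376 = 1.407 mmol/kg
CA = (α₁ + 2α₂)·DIC = (0.9302 + 2×0.05605) × 1.407 = 1.47 mmol/kg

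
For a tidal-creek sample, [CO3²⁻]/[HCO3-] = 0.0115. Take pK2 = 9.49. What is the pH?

pH = 7.55

From K2 = [H⁺][CO3²⁻]/[HCO3-]:  pH = pK2 + log₁₀([CO3²⁻]/[HCO3-])
log₁₀(0.0115) = -1.939
pH = 9.49 + (-1.939) = 7.55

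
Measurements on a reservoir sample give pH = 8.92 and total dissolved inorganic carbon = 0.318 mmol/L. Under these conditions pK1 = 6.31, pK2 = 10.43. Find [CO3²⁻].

[CO3²⁻] = 9.51 μmol/L

α₂ = 1 / (1 + [H⁺]/K2 + [H⁺]²/(K1K2)) = 1 / (1 + 10^+1.51 + 10^-1.10)
   = 1 / (1 + 32.359 + 0.079433) = 1/33.439 = 0.02991
[CO3²⁻] = α₂ × DIC = 0.02991 × 0.318 = 0.00951 mmol/L = 9.51 μmol/L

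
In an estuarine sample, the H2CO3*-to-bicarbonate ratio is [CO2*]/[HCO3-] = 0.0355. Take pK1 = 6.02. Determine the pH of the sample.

pH = 7.47

From K1 = [H⁺][HCO3-]/[CO2*]:  pH = pK1 − log₁₀([CO2*]/[HCO3-])
log₁₀(0.0355) = -1.450
pH = 6.02 − (-1.450) = 7.47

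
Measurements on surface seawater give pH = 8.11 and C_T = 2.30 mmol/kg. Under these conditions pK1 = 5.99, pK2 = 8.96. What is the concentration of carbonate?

[CO3²⁻] = 0.283 mmol/kg

α₂ = 1 / (1 + [H⁺]/K2 + [H⁺]²/(K1K2)) = 1 / (1 + 10^+0.85 + 10^-1.27)
   = 1 / (1 + 7.0795 + 0.053703) = 1/8.1332 = 0.1230
[CO3²⁻] = α₂ × DIC = 0.1230 × 2.30 = 0.283 mmol/kg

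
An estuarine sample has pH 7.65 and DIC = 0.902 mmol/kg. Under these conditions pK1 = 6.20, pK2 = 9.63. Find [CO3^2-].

α₂ = 1 / (1 + [H⁺]/K2 + [H⁺]²/(K1K2)) = 1 / (1 + 10^+1.98 + 10^+0.53)
   = 1 / (1 + 95.499 + 3.3884) = 1/99.888 = 0.01001
[CO3²⁻] = α₂ × DIC = 0.01001 × 0.902 = 0.00903 mmol/kg = 9.03 μmol/kg

[CO3²⁻] = 9.03 μmol/kg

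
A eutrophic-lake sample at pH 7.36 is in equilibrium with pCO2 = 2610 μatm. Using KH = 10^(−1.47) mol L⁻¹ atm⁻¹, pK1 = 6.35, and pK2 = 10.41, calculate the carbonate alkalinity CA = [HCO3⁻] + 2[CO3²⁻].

CA = 0.907 mmol/L

[CO2*] = KH · pCO2 = 10^(−1.47) × 2610×10^-6 = 8.844×10^-5 mol/L
α₀ = 1/(1 + K1/[H⁺] + K1K2/[H⁺]²) = 1/(1 + 10^+1.01 + 10^-2.04) = 0.08895
DIC = [CO2*]/α₀ = 8.844×10^-5 / 0.08895 = 0.9942 mmol/L
CA = (α₁ + 2α₂)·DIC = (0.9102 + 2×0.0008112) × 0.9942 = 0.907 mmol/L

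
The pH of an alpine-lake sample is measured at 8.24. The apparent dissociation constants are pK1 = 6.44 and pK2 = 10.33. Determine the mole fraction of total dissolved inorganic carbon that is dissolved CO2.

α₀ = 0.0155

α₀ = 1 / (1 + K1/[H⁺] + K1K2/[H⁺]²) = 1 / (1 + 10^+1.80 + 10^-0.29)
   = 1 / (1 + 63.096 + 0.51286) = 1/64.609 = 0.01548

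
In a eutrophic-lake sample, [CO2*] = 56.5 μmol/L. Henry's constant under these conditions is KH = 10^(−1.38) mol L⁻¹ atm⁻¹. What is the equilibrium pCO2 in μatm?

KH = 10^(−1.38) = 4.169×10^-2 mol L⁻¹ atm⁻¹
pCO2 = [CO2*]/KH = 56.5×10^-6 / 4.169×10^-2 = 1.36×10^-3 atm = 1360 μatm

pCO2 = 1360 μatm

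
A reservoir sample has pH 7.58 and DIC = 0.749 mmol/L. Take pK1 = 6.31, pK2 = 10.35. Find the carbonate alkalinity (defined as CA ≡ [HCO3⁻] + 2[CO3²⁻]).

CA = [HCO3⁻] + 2[CO3²⁻] = (α₁ + 2α₂)·DIC
At pH 7.58: [H⁺]/K1 = 10^-1.27 = 0.053703, K2/[H⁺] = 10^-2.77 = 0.0016982
α₁ = 1/(1 + 0.053703 + 0.0016982) = 1/1.0554 = 0.9475; α₂ = α₁·K2/[H⁺] = 0.001609
α₁ + 2α₂ = 0.9507
CA = 0.9507 × 0.749 = 0.712 mmol/L

CA = 0.712 mmol/L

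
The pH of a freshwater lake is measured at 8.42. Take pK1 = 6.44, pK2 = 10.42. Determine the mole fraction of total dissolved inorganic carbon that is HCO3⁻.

α₁ = 1 / (1 + [H⁺]/K1 + K2/[H⁺]) = 1 / (1 + 10^-1.98 + 10^-2.00)
   = 1 / (1 + 0.010471 + 0.010000) = 1/1.0205 = 0.9799

α₁ = 0.980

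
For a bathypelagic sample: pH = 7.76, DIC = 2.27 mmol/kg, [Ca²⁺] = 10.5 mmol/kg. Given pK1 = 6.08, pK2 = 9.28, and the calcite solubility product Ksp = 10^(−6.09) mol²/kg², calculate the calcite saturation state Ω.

α₂ = 1 / (1 + [H⁺]/K2 + [H⁺]²/(K1K2)) = 1 / (1 + 10^+1.52 + 10^-0.16)
   = 1 / (1 + 33.113 + 0.69183) = 1/34.805 = 0.02873
[CO3²⁻] = α₂ × DIC = 0.02873 × 2.27 = 0.06522 mmol/kg
Ksp = 10^(−6.09) = 8.128×10^-7
Ω = [Ca²⁺][CO3²⁻]/Ksp = (10.5×10^-3)(6.522×10^-5) / 8.128×10^-7 = 0.843

Ω = 0.843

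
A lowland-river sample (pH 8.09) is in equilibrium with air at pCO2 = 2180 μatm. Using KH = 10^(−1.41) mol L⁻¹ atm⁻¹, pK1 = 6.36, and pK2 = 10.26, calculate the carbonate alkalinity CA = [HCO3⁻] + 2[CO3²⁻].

[CO2*] = KH · pCO2 = 10^(−1.41) × 2180×10^-6 = 8.481×10^-5 mol/L
α₀ = 1/(1 + K1/[H⁺] + K1K2/[H⁺]²) = 1/(1 + 10^+1.73 + 10^-0.44) = 0.01816
DIC = [CO2*]/α₀ = 8.481×10^-5 / 0.01816 = 4.670 mmol/L
CA = (α₁ + 2α₂)·DIC = (0.9752 + 2×0.006593) × 4.670 = 4.62 mmol/L

CA = 4.62 mmol/L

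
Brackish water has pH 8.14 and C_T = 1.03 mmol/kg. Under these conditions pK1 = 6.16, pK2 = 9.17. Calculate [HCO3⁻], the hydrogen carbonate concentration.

α₁ = 1 / (1 + [H⁺]/K1 + K2/[H⁺]) = 1 / (1 + 10^-1.98 + 10^-1.03)
   = 1 / (1 + 0.010471 + 0.093325) = 1/1.1038 = 0.9060
[HCO3⁻] = α₁ × DIC = 0.9060 × 1.03 = 0.933 mmol/kg

[HCO3⁻] = 0.933 mmol/kg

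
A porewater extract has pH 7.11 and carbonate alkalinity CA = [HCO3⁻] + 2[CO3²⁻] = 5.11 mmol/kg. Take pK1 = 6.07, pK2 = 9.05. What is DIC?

DIC = 5.51 mmol/kg

CA = [HCO3⁻] + 2[CO3²⁻] = (α₁ + 2α₂)·DIC
At pH 7.11: [H⁺]/K1 = 10^-1.04 = 0.091201, K2/[H⁺] = 10^-1.94 = 0.011482
α₁ = 1/(1 + 0.091201 + 0.011482) = 1/1.1027 = 0.9069; α₂ = α₁·K2/[H⁺] = 0.01041
α₁ + 2α₂ = 0.9277
DIC = CA / (α₁ + 2α₂) = 5.11 / 0.9277 = 5.51 mmol/kg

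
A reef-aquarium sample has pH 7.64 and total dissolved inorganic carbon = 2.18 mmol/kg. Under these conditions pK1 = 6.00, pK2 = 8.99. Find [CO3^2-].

[CO3²⁻] = 0.0912 mmol/kg

α₂ = 1 / (1 + [H⁺]/K2 + [H⁺]²/(K1K2)) = 1 / (1 + 10^+1.35 + 10^-0.29)
   = 1 / (1 + 22.387 + 0.51286) = 1/23.900 = 0.04184
[CO3²⁻] = α₂ × DIC = 0.04184 × 2.18 = 0.0912 mmol/kg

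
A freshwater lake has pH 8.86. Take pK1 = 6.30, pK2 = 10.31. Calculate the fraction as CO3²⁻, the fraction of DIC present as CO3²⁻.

α₂ = 0.0342

α₂ = 1 / (1 + [H⁺]/K2 + [H⁺]²/(K1K2)) = 1 / (1 + 10^+1.45 + 10^-1.11)
   = 1 / (1 + 28.184 + 0.077625) = 1/29.261 = 0.03417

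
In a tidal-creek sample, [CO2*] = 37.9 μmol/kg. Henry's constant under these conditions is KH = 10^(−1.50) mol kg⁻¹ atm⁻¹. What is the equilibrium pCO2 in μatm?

pCO2 = 1200 μatm

KH = 10^(−1.50) = 3.162×10^-2 mol kg⁻¹ atm⁻¹
pCO2 = [CO2*]/KH = 37.9×10^-6 / 3.162×10^-2 = 1.20×10^-3 atm = 1200 μatm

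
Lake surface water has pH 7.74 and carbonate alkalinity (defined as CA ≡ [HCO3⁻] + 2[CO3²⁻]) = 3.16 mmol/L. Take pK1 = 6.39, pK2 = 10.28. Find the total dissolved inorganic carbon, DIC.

DIC = 3.29 mmol/L

CA = [HCO3⁻] + 2[CO3²⁻] = (α₁ + 2α₂)·DIC
At pH 7.74: [H⁺]/K1 = 10^-1.35 = 0.044668, K2/[H⁺] = 10^-2.54 = 0.0028840
α₁ = 1/(1 + 0.044668 + 0.0028840) = 1/1.0476 = 0.9546; α₂ = α₁·K2/[H⁺] = 0.002753
α₁ + 2α₂ = 0.9601
DIC = CA / (α₁ + 2α₂) = 3.16 / 0.9601 = 3.29 mmol/L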